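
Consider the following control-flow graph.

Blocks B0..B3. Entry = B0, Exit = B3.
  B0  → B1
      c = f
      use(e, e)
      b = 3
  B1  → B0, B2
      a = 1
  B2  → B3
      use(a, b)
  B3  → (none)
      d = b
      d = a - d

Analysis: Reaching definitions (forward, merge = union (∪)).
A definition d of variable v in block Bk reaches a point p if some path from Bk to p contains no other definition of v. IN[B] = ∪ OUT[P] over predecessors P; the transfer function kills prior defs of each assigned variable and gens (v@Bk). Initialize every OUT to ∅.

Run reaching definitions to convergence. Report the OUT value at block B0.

Per-block solution:
  B0:  IN={a@B1, b@B0, c@B0}  OUT={a@B1, b@B0, c@B0}
  B1:  IN={a@B1, b@B0, c@B0}  OUT={a@B1, b@B0, c@B0}
  B2:  IN={a@B1, b@B0, c@B0}  OUT={a@B1, b@B0, c@B0}
  B3:  IN={a@B1, b@B0, c@B0}  OUT={a@B1, b@B0, c@B0, d@B3}

Merge at B0 (entry node, so the boundary value {} is joined with the incoming edge(s)): IN[B0] = {} ⊔ OUT[B1] = {a@B1, b@B0, c@B0}
Applying B0's transfer function to that IN value gives OUT[B0] (row B0 above).

Answer: {a@B1, b@B0, c@B0}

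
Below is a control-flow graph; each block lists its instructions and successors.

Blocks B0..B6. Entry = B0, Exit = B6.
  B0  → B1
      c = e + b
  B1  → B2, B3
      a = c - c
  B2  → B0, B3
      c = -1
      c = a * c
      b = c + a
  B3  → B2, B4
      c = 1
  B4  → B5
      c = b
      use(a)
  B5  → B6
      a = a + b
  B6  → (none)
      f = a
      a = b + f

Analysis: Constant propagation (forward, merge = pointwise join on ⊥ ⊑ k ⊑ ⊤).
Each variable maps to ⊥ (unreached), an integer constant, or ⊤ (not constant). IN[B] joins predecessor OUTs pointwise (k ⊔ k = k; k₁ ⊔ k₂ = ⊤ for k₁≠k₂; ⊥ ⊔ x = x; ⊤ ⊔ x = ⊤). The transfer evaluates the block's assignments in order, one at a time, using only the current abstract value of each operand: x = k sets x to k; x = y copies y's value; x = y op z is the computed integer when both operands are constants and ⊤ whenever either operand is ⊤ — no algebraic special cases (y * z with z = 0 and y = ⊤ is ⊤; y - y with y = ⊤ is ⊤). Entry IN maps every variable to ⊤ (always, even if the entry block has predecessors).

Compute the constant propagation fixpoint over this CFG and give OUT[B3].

Per-block solution:
  B0: | IN=(all ⊤) | OUT=(all ⊤)
  B1: | IN=(all ⊤) | OUT=(all ⊤)
  B2: | IN=(all ⊤) | OUT=(all ⊤)
  B3: | IN=(all ⊤) | OUT={c:1; rest ⊤}
  B4: | IN={c:1; rest ⊤} | OUT=(all ⊤)
  B5: | IN=(all ⊤) | OUT=(all ⊤)
  B6: | IN=(all ⊤) | OUT=(all ⊤)

Merge at B3: IN[B3] = OUT[B1] ⊔ OUT[B2] = {a: ⊤, b: ⊤, c: ⊤, d: ⊤, e: ⊤, f: ⊤}
Applying B3's transfer function to that IN value gives OUT[B3] (row B3 above).

Answer: {a: ⊤, b: ⊤, c: 1, d: ⊤, e: ⊤, f: ⊤}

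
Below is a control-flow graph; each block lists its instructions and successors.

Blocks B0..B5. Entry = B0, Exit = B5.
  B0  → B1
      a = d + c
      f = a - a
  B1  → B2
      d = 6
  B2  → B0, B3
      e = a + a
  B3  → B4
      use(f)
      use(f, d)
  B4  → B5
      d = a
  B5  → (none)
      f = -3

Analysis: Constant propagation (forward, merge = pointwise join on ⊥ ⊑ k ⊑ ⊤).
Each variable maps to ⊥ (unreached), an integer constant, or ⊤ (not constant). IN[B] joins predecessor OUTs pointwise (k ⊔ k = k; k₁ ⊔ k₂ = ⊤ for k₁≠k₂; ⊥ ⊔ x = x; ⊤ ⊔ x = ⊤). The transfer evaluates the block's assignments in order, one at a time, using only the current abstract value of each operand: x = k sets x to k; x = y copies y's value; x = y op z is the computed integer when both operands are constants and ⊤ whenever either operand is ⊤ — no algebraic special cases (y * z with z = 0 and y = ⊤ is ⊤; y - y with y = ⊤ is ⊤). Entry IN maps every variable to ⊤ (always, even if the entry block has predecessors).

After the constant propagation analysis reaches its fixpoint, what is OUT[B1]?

Answer: {a: ⊤, b: ⊤, c: ⊤, d: 6, e: ⊤, f: ⊤}

Trace:
Per-block solution:
  B0:  IN=(all ⊤)  OUT=(all ⊤)
  B1:  IN=(all ⊤)  OUT={d:6; rest ⊤}
  B2:  IN={d:6; rest ⊤}  OUT={d:6; rest ⊤}
  B3:  IN={d:6; rest ⊤}  OUT={d:6; rest ⊤}
  B4:  IN={d:6; rest ⊤}  OUT=(all ⊤)
  B5:  IN=(all ⊤)  OUT={f:-3; rest ⊤}

Merge at B1: IN[B1] = OUT[B0] = {a: ⊤, b: ⊤, c: ⊤, d: ⊤, e: ⊤, f: ⊤}
Applying B1's transfer function to that IN value gives OUT[B1] (row B1 above).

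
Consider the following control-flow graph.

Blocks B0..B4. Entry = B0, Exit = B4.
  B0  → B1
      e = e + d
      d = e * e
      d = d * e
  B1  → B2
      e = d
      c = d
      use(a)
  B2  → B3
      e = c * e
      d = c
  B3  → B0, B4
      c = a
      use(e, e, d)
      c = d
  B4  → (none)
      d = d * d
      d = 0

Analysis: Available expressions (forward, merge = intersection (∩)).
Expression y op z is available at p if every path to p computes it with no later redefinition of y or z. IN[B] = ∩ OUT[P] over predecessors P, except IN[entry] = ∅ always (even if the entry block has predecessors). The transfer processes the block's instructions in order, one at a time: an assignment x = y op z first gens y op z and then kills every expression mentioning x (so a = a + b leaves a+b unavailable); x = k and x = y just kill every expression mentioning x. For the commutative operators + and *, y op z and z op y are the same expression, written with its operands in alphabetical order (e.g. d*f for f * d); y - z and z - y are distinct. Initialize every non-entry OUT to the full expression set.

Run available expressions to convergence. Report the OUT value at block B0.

Per-block solution:
  B0: | IN={} | OUT={e*e}
  B1: | IN={e*e} | OUT={}
  B2: | IN={} | OUT={}
  B3: | IN={} | OUT={}
  B4: | IN={} | OUT={}

Merge at B0 (entry node, so the boundary value {} is joined with the incoming edge(s)): IN[B0] = {} ∩ OUT[B3] = {}
Applying B0's transfer function to that IN value gives OUT[B0] (row B0 above).

Answer: {e*e}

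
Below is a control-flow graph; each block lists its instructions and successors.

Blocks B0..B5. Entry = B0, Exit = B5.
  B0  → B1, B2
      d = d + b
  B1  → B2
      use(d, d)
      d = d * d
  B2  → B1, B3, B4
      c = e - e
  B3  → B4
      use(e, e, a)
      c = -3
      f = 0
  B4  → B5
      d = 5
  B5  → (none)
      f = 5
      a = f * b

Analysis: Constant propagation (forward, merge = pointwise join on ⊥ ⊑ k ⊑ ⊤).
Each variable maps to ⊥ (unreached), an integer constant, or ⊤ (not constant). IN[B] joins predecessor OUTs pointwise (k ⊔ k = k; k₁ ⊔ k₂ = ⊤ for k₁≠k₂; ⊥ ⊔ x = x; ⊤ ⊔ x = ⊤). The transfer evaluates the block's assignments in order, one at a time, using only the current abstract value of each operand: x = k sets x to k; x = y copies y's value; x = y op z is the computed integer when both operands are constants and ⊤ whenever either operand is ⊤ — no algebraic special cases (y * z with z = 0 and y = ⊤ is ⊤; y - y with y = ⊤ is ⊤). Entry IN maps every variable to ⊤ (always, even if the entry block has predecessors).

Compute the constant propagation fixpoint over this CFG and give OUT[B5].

Fixpoint table:
  B0:   IN=(all ⊤)   OUT=(all ⊤)
  B1:   IN=(all ⊤)   OUT=(all ⊤)
  B2:   IN=(all ⊤)   OUT=(all ⊤)
  B3:   IN=(all ⊤)   OUT={c:-3, f:0; rest ⊤}
  B4:   IN=(all ⊤)   OUT={d:5; rest ⊤}
  B5:   IN={d:5; rest ⊤}   OUT={d:5, f:5; rest ⊤}

Merge at B5: IN[B5] = OUT[B4] = {a: ⊤, b: ⊤, c: ⊤, d: 5, e: ⊤, f: ⊤}
Applying B5's transfer function to that IN value gives OUT[B5] (row B5 above).

Answer: {a: ⊤, b: ⊤, c: ⊤, d: 5, e: ⊤, f: 5}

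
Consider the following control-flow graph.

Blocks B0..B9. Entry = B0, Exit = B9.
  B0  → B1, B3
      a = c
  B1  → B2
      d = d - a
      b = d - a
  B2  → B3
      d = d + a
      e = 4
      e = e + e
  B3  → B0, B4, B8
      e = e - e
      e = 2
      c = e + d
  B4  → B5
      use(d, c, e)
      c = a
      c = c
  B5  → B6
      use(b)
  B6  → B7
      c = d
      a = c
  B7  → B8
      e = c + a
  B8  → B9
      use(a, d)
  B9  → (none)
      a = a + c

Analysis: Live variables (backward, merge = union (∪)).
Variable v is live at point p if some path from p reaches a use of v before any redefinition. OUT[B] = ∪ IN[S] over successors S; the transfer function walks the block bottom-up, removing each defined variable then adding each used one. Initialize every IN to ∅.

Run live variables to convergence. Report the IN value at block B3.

Answer: {a, b, d, e}

Working:
Per-block solution:
  B0:   IN={b, c, d, e}   OUT={a, b, d, e}
  B1:   IN={a, d}   OUT={a, b, d}
  B2:   IN={a, b, d}   OUT={a, b, d, e}
  B3:   IN={a, b, d, e}   OUT={a, b, c, d, e}
  B4:   IN={a, b, c, d, e}   OUT={b, d}
  B5:   IN={b, d}   OUT={d}
  B6:   IN={d}   OUT={a, c, d}
  B7:   IN={a, c, d}   OUT={a, c, d}
  B8:   IN={a, c, d}   OUT={a, c}
  B9:   IN={a, c}   OUT={}

Merge at B3: OUT[B3] = IN[B0] ⊔ IN[B4] ⊔ IN[B8] = {a, b, c, d, e}
Applying B3's transfer function to that OUT value gives IN[B3] (row B3 above).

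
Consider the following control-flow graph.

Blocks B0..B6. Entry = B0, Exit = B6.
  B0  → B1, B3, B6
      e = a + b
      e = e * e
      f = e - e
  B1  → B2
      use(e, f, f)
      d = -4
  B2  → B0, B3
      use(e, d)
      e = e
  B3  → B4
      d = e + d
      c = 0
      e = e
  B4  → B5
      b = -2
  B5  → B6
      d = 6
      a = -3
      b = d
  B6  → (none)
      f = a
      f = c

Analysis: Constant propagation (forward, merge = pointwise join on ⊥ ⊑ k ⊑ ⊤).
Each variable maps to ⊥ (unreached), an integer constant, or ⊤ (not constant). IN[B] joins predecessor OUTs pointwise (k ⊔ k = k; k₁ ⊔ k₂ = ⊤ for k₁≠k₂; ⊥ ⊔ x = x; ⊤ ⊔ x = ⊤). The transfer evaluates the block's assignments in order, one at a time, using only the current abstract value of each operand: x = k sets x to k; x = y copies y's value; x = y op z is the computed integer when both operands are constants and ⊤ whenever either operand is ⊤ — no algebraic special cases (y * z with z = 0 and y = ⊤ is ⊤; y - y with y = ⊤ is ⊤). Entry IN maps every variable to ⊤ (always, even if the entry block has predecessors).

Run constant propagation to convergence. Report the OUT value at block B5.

Answer: {a: -3, b: 6, c: 0, d: 6, e: ⊤, f: ⊤}

Working:
Per-block solution:
  B0: | IN=(all ⊤) | OUT=(all ⊤)
  B1: | IN=(all ⊤) | OUT={d:-4; rest ⊤}
  B2: | IN={d:-4; rest ⊤} | OUT={d:-4; rest ⊤}
  B3: | IN=(all ⊤) | OUT={c:0; rest ⊤}
  B4: | IN={c:0; rest ⊤} | OUT={b:-2, c:0; rest ⊤}
  B5: | IN={b:-2, c:0; rest ⊤} | OUT={a:-3, b:6, c:0, d:6; rest ⊤}
  B6: | IN=(all ⊤) | OUT=(all ⊤)

Merge at B5: IN[B5] = OUT[B4] = {a: ⊤, b: -2, c: 0, d: ⊤, e: ⊤, f: ⊤}
Applying B5's transfer function to that IN value gives OUT[B5] (row B5 above).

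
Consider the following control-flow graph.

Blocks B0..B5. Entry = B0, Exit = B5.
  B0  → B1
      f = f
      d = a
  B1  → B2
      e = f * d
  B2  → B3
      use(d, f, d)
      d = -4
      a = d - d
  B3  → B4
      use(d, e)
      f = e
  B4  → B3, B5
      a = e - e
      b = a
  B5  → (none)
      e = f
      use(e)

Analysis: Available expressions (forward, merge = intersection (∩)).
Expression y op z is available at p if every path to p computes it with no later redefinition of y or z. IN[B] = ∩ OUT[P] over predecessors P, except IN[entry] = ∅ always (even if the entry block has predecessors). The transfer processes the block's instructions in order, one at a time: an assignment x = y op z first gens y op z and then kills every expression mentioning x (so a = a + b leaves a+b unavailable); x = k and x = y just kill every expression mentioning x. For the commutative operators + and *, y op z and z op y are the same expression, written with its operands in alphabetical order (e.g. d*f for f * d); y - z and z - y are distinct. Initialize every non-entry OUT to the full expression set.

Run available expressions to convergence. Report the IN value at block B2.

Answer: {d*f}

Derivation:
Fixpoint table:
  B0: | IN={} | OUT={}
  B1: | IN={} | OUT={d*f}
  B2: | IN={d*f} | OUT={d-d}
  B3: | IN={d-d} | OUT={d-d}
  B4: | IN={d-d} | OUT={d-d, e-e}
  B5: | IN={d-d, e-e} | OUT={d-d}

Merge at B2: IN[B2] = OUT[B1] = {d*f}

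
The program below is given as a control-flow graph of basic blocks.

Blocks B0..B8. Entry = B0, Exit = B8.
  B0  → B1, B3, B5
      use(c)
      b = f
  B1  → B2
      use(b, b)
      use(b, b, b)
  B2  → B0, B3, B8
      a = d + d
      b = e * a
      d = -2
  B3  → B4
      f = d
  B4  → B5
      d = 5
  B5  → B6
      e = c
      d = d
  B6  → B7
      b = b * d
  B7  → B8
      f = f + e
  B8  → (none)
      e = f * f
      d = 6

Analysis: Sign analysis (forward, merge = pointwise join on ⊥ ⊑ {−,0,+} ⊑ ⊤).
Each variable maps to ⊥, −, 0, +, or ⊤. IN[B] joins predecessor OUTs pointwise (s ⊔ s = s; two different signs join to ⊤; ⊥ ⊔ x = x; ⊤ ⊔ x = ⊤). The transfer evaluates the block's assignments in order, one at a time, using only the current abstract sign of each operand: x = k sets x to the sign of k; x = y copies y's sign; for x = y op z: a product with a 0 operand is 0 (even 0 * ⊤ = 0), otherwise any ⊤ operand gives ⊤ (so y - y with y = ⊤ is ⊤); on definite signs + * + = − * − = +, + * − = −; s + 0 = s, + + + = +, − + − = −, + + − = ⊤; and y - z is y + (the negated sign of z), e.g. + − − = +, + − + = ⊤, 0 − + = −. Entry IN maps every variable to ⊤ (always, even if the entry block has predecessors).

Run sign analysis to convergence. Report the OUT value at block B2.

Fixpoint table:
  B0:  IN=(all ⊤)  OUT=(all ⊤)
  B1:  IN=(all ⊤)  OUT=(all ⊤)
  B2:  IN=(all ⊤)  OUT={d:-; rest ⊤}
  B3:  IN=(all ⊤)  OUT=(all ⊤)
  B4:  IN=(all ⊤)  OUT={d:+; rest ⊤}
  B5:  IN=(all ⊤)  OUT=(all ⊤)
  B6:  IN=(all ⊤)  OUT=(all ⊤)
  B7:  IN=(all ⊤)  OUT=(all ⊤)
  B8:  IN=(all ⊤)  OUT={d:+; rest ⊤}

Merge at B2: IN[B2] = OUT[B1] = {a: ⊤, b: ⊤, c: ⊤, d: ⊤, e: ⊤, f: ⊤}
Applying B2's transfer function to that IN value gives OUT[B2] (row B2 above).

Answer: {a: ⊤, b: ⊤, c: ⊤, d: -, e: ⊤, f: ⊤}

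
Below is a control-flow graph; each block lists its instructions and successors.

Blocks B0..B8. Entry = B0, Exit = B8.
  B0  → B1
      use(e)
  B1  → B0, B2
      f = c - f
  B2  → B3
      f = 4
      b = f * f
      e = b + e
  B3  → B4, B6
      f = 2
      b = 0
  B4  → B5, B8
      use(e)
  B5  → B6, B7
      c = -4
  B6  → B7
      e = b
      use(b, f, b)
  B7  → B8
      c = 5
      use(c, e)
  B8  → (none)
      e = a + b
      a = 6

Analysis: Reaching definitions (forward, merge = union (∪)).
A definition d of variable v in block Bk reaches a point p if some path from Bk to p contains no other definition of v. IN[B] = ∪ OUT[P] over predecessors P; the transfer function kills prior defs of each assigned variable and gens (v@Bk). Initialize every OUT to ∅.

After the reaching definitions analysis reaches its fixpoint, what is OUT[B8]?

Converged values:
  B0:  IN={f@B1}  OUT={f@B1}
  B1:  IN={f@B1}  OUT={f@B1}
  B2:  IN={f@B1}  OUT={b@B2, e@B2, f@B2}
  B3:  IN={b@B2, e@B2, f@B2}  OUT={b@B3, e@B2, f@B3}
  B4:  IN={b@B3, e@B2, f@B3}  OUT={b@B3, e@B2, f@B3}
  B5:  IN={b@B3, e@B2, f@B3}  OUT={b@B3, c@B5, e@B2, f@B3}
  B6:  IN={b@B3, c@B5, e@B2, f@B3}  OUT={b@B3, c@B5, e@B6, f@B3}
  B7:  IN={b@B3, c@B5, e@B2, e@B6, f@B3}  OUT={b@B3, c@B7, e@B2, e@B6, f@B3}
  B8:  IN={b@B3, c@B7, e@B2, e@B6, f@B3}  OUT={a@B8, b@B3, c@B7, e@B8, f@B3}

Merge at B8: IN[B8] = OUT[B4] ⊔ OUT[B7] = {b@B3, c@B7, e@B2, e@B6, f@B3}
Applying B8's transfer function to that IN value gives OUT[B8] (row B8 above).

Answer: {a@B8, b@B3, c@B7, e@B8, f@B3}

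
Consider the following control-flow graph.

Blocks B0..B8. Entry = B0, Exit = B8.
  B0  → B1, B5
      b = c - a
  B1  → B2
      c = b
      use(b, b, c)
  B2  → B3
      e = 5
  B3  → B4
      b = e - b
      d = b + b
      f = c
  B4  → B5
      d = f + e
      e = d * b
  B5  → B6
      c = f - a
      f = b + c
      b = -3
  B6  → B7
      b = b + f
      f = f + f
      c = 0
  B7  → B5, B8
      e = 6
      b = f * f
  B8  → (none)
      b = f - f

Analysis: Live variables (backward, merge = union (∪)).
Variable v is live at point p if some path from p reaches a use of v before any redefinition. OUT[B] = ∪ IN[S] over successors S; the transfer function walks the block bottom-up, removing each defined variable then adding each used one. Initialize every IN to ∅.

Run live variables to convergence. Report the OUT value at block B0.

Fixpoint table:
  B0:   IN={a, c, f}   OUT={a, b, f}
  B1:   IN={a, b}   OUT={a, b, c}
  B2:   IN={a, b, c}   OUT={a, b, c, e}
  B3:   IN={a, b, c, e}   OUT={a, b, e, f}
  B4:   IN={a, b, e, f}   OUT={a, b, f}
  B5:   IN={a, b, f}   OUT={a, b, f}
  B6:   IN={a, b, f}   OUT={a, f}
  B7:   IN={a, f}   OUT={a, b, f}
  B8:   IN={f}   OUT={}

Merge at B0: OUT[B0] = IN[B1] ⊔ IN[B5] = {a, b, f}

Answer: {a, b, f}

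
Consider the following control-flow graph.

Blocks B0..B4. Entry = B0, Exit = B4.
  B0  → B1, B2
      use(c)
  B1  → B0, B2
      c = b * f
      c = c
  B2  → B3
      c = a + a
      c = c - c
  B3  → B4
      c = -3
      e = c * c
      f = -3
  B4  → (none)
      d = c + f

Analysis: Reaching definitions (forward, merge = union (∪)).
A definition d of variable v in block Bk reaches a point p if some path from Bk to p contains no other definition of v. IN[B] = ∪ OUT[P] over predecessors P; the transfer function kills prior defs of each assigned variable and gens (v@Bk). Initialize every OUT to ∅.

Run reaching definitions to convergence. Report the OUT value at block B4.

Converged values:
  B0:   IN={c@B1}   OUT={c@B1}
  B1:   IN={c@B1}   OUT={c@B1}
  B2:   IN={c@B1}   OUT={c@B2}
  B3:   IN={c@B2}   OUT={c@B3, e@B3, f@B3}
  B4:   IN={c@B3, e@B3, f@B3}   OUT={c@B3, d@B4, e@B3, f@B3}

Merge at B4: IN[B4] = OUT[B3] = {c@B3, e@B3, f@B3}
Applying B4's transfer function to that IN value gives OUT[B4] (row B4 above).

Answer: {c@B3, d@B4, e@B3, f@B3}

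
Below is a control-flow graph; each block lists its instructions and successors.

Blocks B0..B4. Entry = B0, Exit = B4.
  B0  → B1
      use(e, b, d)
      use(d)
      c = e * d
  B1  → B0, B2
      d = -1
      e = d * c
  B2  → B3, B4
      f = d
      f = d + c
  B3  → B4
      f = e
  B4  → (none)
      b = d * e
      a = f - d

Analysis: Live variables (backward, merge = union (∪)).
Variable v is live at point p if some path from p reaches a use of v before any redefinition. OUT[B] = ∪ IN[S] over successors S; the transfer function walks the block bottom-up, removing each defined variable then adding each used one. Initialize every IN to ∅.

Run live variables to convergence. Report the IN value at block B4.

Fixpoint table:
  B0:  IN={b, d, e}  OUT={b, c}
  B1:  IN={b, c}  OUT={b, c, d, e}
  B2:  IN={c, d, e}  OUT={d, e, f}
  B3:  IN={d, e}  OUT={d, e, f}
  B4:  IN={d, e, f}  OUT={}

B4 is the boundary node: OUT[B4] = {}
Applying B4's transfer function to that OUT value gives IN[B4] (row B4 above).

Answer: {d, e, f}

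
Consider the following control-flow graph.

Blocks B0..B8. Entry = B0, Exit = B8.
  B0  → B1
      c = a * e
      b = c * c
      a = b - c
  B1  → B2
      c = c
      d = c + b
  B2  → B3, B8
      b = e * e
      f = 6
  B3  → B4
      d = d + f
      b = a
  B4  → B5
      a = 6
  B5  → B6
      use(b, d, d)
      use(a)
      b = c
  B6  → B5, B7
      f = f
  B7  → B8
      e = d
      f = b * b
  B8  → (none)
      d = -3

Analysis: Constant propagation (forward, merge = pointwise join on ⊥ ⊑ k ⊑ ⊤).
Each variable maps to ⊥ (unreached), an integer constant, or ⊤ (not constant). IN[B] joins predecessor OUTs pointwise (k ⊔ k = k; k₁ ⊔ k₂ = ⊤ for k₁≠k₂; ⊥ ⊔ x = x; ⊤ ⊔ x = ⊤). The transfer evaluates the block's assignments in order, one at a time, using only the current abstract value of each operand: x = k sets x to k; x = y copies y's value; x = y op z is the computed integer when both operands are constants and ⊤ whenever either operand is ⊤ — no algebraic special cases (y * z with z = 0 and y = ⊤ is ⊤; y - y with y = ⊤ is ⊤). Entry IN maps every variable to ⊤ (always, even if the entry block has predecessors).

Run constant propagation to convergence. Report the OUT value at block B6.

Fixpoint table:
  B0: | IN=(all ⊤) | OUT=(all ⊤)
  B1: | IN=(all ⊤) | OUT=(all ⊤)
  B2: | IN=(all ⊤) | OUT={f:6; rest ⊤}
  B3: | IN={f:6; rest ⊤} | OUT={f:6; rest ⊤}
  B4: | IN={f:6; rest ⊤} | OUT={a:6, f:6; rest ⊤}
  B5: | IN={a:6, f:6; rest ⊤} | OUT={a:6, f:6; rest ⊤}
  B6: | IN={a:6, f:6; rest ⊤} | OUT={a:6, f:6; rest ⊤}
  B7: | IN={a:6, f:6; rest ⊤} | OUT={a:6; rest ⊤}
  B8: | IN=(all ⊤) | OUT={d:-3; rest ⊤}

Merge at B6: IN[B6] = OUT[B5] = {a: 6, b: ⊤, c: ⊤, d: ⊤, e: ⊤, f: 6}
Applying B6's transfer function to that IN value gives OUT[B6] (row B6 above).

Answer: {a: 6, b: ⊤, c: ⊤, d: ⊤, e: ⊤, f: 6}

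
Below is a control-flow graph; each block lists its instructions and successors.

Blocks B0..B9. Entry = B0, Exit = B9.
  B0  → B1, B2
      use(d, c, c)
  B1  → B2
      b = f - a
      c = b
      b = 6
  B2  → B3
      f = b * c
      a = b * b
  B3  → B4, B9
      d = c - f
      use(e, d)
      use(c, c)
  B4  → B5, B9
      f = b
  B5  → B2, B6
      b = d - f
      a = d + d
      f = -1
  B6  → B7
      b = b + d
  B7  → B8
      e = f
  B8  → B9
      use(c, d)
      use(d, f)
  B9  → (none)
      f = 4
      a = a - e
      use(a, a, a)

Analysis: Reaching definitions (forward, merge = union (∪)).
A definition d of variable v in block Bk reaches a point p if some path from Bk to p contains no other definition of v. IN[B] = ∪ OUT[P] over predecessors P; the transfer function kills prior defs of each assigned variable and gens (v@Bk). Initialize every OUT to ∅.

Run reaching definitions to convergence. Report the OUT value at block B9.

Converged values:
  B0:  IN={}  OUT={}
  B1:  IN={}  OUT={b@B1, c@B1}
  B2:  IN={a@B5, b@B1, b@B5, c@B1, d@B3, f@B5}  OUT={a@B2, b@B1, b@B5, c@B1, d@B3, f@B2}
  B3:  IN={a@B2, b@B1, b@B5, c@B1, d@B3, f@B2}  OUT={a@B2, b@B1, b@B5, c@B1, d@B3, f@B2}
  B4:  IN={a@B2, b@B1, b@B5, c@B1, d@B3, f@B2}  OUT={a@B2, b@B1, b@B5, c@B1, d@B3, f@B4}
  B5:  IN={a@B2, b@B1, b@B5, c@B1, d@B3, f@B4}  OUT={a@B5, b@B5, c@B1, d@B3, f@B5}
  B6:  IN={a@B5, b@B5, c@B1, d@B3, f@B5}  OUT={a@B5, b@B6, c@B1, d@B3, f@B5}
  B7:  IN={a@B5, b@B6, c@B1, d@B3, f@B5}  OUT={a@B5, b@B6, c@B1, d@B3, e@B7, f@B5}
  B8:  IN={a@B5, b@B6, c@B1, d@B3, e@B7, f@B5}  OUT={a@B5, b@B6, c@B1, d@B3, e@B7, f@B5}
  B9:  IN={a@B2, a@B5, b@B1, b@B5, b@B6, c@B1, d@B3, e@B7, f@B2, f@B4, f@B5}  OUT={a@B9, b@B1, b@B5, b@B6, c@B1, d@B3, e@B7, f@B9}

Merge at B9: IN[B9] = OUT[B3] ⊔ OUT[B4] ⊔ OUT[B8] = {a@B2, a@B5, b@B1, b@B5, b@B6, c@B1, d@B3, e@B7, f@B2, f@B4, f@B5}
Applying B9's transfer function to that IN value gives OUT[B9] (row B9 above).

Answer: {a@B9, b@B1, b@B5, b@B6, c@B1, d@B3, e@B7, f@B9}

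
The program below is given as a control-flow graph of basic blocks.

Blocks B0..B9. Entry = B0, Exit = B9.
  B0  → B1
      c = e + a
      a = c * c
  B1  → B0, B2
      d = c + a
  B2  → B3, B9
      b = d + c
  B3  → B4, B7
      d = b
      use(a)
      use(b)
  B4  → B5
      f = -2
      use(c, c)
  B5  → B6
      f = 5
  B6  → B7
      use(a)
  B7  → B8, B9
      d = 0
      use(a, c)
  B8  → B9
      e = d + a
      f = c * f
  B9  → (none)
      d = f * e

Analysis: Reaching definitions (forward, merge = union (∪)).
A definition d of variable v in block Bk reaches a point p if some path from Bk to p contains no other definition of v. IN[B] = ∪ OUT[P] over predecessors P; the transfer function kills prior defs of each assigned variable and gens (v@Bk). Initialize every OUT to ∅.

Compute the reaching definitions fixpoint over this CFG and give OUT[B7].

Converged values:
  B0: | IN={a@B0, c@B0, d@B1} | OUT={a@B0, c@B0, d@B1}
  B1: | IN={a@B0, c@B0, d@B1} | OUT={a@B0, c@B0, d@B1}
  B2: | IN={a@B0, c@B0, d@B1} | OUT={a@B0, b@B2, c@B0, d@B1}
  B3: | IN={a@B0, b@B2, c@B0, d@B1} | OUT={a@B0, b@B2, c@B0, d@B3}
  B4: | IN={a@B0, b@B2, c@B0, d@B3} | OUT={a@B0, b@B2, c@B0, d@B3, f@B4}
  B5: | IN={a@B0, b@B2, c@B0, d@B3, f@B4} | OUT={a@B0, b@B2, c@B0, d@B3, f@B5}
  B6: | IN={a@B0, b@B2, c@B0, d@B3, f@B5} | OUT={a@B0, b@B2, c@B0, d@B3, f@B5}
  B7: | IN={a@B0, b@B2, c@B0, d@B3, f@B5} | OUT={a@B0, b@B2, c@B0, d@B7, f@B5}
  B8: | IN={a@B0, b@B2, c@B0, d@B7, f@B5} | OUT={a@B0, b@B2, c@B0, d@B7, e@B8, f@B8}
  B9: | IN={a@B0, b@B2, c@B0, d@B1, d@B7, e@B8, f@B5, f@B8} | OUT={a@B0, b@B2, c@B0, d@B9, e@B8, f@B5, f@B8}

Merge at B7: IN[B7] = OUT[B3] ⊔ OUT[B6] = {a@B0, b@B2, c@B0, d@B3, f@B5}
Applying B7's transfer function to that IN value gives OUT[B7] (row B7 above).

Answer: {a@B0, b@B2, c@B0, d@B7, f@B5}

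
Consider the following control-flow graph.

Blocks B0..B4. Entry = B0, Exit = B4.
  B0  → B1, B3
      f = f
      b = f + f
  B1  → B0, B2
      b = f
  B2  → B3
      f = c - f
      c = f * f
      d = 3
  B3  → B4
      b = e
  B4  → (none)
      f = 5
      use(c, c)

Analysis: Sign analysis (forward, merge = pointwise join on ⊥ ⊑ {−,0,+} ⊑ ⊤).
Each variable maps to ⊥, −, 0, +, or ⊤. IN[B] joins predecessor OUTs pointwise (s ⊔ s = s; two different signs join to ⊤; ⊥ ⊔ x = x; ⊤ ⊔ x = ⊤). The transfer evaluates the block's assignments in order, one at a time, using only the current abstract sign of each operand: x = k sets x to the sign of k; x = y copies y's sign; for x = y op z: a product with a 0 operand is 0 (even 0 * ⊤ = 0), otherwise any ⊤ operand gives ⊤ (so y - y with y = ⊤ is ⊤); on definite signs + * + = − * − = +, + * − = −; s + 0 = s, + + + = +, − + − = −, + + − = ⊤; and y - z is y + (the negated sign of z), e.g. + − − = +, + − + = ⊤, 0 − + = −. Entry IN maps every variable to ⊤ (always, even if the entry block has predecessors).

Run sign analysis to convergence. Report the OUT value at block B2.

Fixpoint table:
  B0: | IN=(all ⊤) | OUT=(all ⊤)
  B1: | IN=(all ⊤) | OUT=(all ⊤)
  B2: | IN=(all ⊤) | OUT={d:+; rest ⊤}
  B3: | IN=(all ⊤) | OUT=(all ⊤)
  B4: | IN=(all ⊤) | OUT={f:+; rest ⊤}

Merge at B2: IN[B2] = OUT[B1] = {a: ⊤, b: ⊤, c: ⊤, d: ⊤, e: ⊤, f: ⊤}
Applying B2's transfer function to that IN value gives OUT[B2] (row B2 above).

Answer: {a: ⊤, b: ⊤, c: ⊤, d: +, e: ⊤, f: ⊤}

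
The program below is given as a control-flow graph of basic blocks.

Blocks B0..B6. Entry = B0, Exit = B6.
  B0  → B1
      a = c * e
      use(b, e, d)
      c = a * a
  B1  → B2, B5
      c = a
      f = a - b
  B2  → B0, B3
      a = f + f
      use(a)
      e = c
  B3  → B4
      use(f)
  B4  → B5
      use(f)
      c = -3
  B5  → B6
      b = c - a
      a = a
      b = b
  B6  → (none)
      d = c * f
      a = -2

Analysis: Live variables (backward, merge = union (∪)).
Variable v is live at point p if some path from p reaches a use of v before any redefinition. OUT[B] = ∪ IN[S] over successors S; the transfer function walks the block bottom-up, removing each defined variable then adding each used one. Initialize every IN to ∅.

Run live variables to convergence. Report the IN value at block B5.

Fixpoint table:
  B0: | IN={b, c, d, e} | OUT={a, b, d}
  B1: | IN={a, b, d} | OUT={a, b, c, d, f}
  B2: | IN={b, c, d, f} | OUT={a, b, c, d, e, f}
  B3: | IN={a, f} | OUT={a, f}
  B4: | IN={a, f} | OUT={a, c, f}
  B5: | IN={a, c, f} | OUT={c, f}
  B6: | IN={c, f} | OUT={}

Merge at B5: OUT[B5] = IN[B6] = {c, f}
Applying B5's transfer function to that OUT value gives IN[B5] (row B5 above).

Answer: {a, c, f}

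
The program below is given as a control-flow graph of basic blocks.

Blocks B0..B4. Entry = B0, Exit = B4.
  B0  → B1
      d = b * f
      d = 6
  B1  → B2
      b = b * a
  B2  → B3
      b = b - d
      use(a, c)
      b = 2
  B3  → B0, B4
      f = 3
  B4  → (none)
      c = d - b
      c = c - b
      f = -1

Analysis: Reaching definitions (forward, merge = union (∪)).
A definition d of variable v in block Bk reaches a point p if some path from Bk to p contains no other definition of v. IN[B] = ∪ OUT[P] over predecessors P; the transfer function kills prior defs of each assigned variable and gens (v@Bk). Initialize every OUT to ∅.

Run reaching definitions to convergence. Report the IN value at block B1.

Per-block solution:
  B0:  IN={b@B2, d@B0, f@B3}  OUT={b@B2, d@B0, f@B3}
  B1:  IN={b@B2, d@B0, f@B3}  OUT={b@B1, d@B0, f@B3}
  B2:  IN={b@B1, d@B0, f@B3}  OUT={b@B2, d@B0, f@B3}
  B3:  IN={b@B2, d@B0, f@B3}  OUT={b@B2, d@B0, f@B3}
  B4:  IN={b@B2, d@B0, f@B3}  OUT={b@B2, c@B4, d@B0, f@B4}

Merge at B1: IN[B1] = OUT[B0] = {b@B2, d@B0, f@B3}

Answer: {b@B2, d@B0, f@B3}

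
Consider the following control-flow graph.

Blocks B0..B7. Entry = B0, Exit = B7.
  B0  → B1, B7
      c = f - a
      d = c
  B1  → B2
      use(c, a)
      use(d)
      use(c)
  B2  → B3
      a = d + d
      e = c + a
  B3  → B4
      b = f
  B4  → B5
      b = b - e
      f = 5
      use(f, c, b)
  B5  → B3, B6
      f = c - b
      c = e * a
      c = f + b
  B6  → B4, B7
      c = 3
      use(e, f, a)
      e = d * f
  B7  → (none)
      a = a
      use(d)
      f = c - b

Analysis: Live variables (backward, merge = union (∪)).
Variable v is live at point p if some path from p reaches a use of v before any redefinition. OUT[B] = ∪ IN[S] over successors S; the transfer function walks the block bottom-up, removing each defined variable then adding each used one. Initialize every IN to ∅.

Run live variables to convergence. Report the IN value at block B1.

Per-block solution:
  B0:  IN={a, b, f}  OUT={a, b, c, d, f}
  B1:  IN={a, c, d, f}  OUT={c, d, f}
  B2:  IN={c, d, f}  OUT={a, c, d, e, f}
  B3:  IN={a, c, d, e, f}  OUT={a, b, c, d, e}
  B4:  IN={a, b, c, d, e}  OUT={a, b, c, d, e}
  B5:  IN={a, b, c, d, e}  OUT={a, b, c, d, e, f}
  B6:  IN={a, b, d, e, f}  OUT={a, b, c, d, e}
  B7:  IN={a, b, c, d}  OUT={}

Merge at B1: OUT[B1] = IN[B2] = {c, d, f}
Applying B1's transfer function to that OUT value gives IN[B1] (row B1 above).

Answer: {a, c, d, f}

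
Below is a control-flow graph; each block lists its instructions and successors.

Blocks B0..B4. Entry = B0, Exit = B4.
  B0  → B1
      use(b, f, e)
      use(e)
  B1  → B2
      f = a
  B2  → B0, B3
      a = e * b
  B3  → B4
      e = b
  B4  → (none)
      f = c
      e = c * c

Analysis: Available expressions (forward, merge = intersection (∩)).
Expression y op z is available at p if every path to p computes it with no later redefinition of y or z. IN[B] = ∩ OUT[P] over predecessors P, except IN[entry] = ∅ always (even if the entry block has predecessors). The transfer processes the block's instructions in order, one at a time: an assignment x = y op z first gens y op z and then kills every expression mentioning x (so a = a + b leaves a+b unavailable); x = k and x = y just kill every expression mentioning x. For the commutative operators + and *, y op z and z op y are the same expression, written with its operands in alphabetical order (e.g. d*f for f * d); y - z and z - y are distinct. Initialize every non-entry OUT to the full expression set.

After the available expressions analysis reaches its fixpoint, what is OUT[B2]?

Fixpoint table:
  B0:   IN={}   OUT={}
  B1:   IN={}   OUT={}
  B2:   IN={}   OUT={b*e}
  B3:   IN={b*e}   OUT={}
  B4:   IN={}   OUT={c*c}

Merge at B2: IN[B2] = OUT[B1] = {}
Applying B2's transfer function to that IN value gives OUT[B2] (row B2 above).

Answer: {b*e}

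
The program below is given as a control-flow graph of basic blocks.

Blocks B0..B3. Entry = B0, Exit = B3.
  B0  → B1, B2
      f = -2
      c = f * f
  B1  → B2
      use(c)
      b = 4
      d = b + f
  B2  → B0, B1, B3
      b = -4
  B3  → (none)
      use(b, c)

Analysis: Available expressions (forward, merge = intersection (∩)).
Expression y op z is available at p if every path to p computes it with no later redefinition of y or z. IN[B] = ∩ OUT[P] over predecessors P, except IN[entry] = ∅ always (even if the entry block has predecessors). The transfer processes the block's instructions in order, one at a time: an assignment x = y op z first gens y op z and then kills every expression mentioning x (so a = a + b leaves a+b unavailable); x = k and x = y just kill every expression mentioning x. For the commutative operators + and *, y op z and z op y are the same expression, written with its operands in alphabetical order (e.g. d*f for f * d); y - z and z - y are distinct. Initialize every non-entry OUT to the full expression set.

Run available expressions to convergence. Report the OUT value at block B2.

Answer: {f*f}

Derivation:
Per-block solution:
  B0:   IN={}   OUT={f*f}
  B1:   IN={f*f}   OUT={b+f, f*f}
  B2:   IN={f*f}   OUT={f*f}
  B3:   IN={f*f}   OUT={f*f}

Merge at B2: IN[B2] = OUT[B0] ∩ OUT[B1] = {f*f}
Applying B2's transfer function to that IN value gives OUT[B2] (row B2 above).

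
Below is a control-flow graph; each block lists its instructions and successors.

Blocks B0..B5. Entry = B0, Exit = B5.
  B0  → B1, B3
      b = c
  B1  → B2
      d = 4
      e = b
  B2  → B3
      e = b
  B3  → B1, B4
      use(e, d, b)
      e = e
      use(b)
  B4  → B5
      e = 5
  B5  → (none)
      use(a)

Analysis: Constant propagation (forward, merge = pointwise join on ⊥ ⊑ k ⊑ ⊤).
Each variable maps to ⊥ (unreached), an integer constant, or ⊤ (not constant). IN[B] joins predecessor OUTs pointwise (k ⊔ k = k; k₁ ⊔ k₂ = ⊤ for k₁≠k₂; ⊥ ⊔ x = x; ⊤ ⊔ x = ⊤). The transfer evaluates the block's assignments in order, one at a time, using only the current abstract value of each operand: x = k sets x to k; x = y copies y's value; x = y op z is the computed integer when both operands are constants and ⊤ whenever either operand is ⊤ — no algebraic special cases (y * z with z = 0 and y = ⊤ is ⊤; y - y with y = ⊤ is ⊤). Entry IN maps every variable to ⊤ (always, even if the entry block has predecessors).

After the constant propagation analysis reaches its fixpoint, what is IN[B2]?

Per-block solution:
  B0: | IN=(all ⊤) | OUT=(all ⊤)
  B1: | IN=(all ⊤) | OUT={d:4; rest ⊤}
  B2: | IN={d:4; rest ⊤} | OUT={d:4; rest ⊤}
  B3: | IN=(all ⊤) | OUT=(all ⊤)
  B4: | IN=(all ⊤) | OUT={e:5; rest ⊤}
  B5: | IN={e:5; rest ⊤} | OUT={e:5; rest ⊤}

Merge at B2: IN[B2] = OUT[B1] = {a: ⊤, b: ⊤, c: ⊤, d: 4, e: ⊤, f: ⊤}

Answer: {a: ⊤, b: ⊤, c: ⊤, d: 4, e: ⊤, f: ⊤}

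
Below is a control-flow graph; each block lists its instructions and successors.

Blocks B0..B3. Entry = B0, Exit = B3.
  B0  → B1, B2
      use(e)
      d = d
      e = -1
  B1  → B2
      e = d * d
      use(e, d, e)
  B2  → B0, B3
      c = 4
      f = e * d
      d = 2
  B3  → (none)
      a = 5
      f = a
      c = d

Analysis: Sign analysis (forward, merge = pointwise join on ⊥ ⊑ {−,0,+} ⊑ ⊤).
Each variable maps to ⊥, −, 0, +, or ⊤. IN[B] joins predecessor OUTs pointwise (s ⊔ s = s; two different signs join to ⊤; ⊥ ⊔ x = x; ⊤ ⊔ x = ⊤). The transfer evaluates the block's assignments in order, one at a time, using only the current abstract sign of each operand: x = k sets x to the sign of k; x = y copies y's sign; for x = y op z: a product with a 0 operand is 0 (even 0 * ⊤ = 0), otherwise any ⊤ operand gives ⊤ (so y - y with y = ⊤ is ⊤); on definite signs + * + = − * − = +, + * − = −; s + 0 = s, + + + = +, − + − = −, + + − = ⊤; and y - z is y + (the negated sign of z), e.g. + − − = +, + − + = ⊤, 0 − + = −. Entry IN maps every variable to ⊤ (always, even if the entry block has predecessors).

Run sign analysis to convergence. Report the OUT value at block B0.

Fixpoint table:
  B0:  IN=(all ⊤)  OUT={e:-; rest ⊤}
  B1:  IN={e:-; rest ⊤}  OUT=(all ⊤)
  B2:  IN=(all ⊤)  OUT={c:+, d:+; rest ⊤}
  B3:  IN={c:+, d:+; rest ⊤}  OUT={a:+, c:+, d:+, f:+; rest ⊤}

Merge at B0 (entry node, so the boundary value (all ⊤) is joined with the incoming edge(s)): IN[B0] = (all ⊤) ⊔ OUT[B2] = {a: ⊤, b: ⊤, c: ⊤, d: ⊤, e: ⊤, f: ⊤}
Applying B0's transfer function to that IN value gives OUT[B0] (row B0 above).

Answer: {a: ⊤, b: ⊤, c: ⊤, d: ⊤, e: -, f: ⊤}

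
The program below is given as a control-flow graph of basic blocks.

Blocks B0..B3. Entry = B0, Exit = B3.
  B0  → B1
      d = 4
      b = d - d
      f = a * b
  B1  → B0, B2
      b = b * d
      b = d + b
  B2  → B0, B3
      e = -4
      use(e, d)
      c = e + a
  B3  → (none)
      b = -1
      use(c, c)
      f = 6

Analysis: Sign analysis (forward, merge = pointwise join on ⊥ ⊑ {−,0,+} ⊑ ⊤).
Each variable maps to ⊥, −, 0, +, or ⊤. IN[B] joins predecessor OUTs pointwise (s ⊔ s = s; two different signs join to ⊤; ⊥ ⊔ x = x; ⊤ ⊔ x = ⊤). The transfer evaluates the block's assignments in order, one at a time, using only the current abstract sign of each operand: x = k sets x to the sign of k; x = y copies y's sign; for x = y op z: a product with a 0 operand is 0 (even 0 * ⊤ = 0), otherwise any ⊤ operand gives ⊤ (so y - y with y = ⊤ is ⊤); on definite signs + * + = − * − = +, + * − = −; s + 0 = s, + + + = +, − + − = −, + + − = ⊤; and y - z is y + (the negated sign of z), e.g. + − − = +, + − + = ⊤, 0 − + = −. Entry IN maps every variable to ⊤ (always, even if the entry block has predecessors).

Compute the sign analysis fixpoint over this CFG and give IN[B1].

Fixpoint table:
  B0:   IN=(all ⊤)   OUT={d:+; rest ⊤}
  B1:   IN={d:+; rest ⊤}   OUT={d:+; rest ⊤}
  B2:   IN={d:+; rest ⊤}   OUT={d:+, e:-; rest ⊤}
  B3:   IN={d:+, e:-; rest ⊤}   OUT={b:-, d:+, e:-, f:+; rest ⊤}

Merge at B1: IN[B1] = OUT[B0] = {a: ⊤, b: ⊤, c: ⊤, d: +, e: ⊤, f: ⊤}

Answer: {a: ⊤, b: ⊤, c: ⊤, d: +, e: ⊤, f: ⊤}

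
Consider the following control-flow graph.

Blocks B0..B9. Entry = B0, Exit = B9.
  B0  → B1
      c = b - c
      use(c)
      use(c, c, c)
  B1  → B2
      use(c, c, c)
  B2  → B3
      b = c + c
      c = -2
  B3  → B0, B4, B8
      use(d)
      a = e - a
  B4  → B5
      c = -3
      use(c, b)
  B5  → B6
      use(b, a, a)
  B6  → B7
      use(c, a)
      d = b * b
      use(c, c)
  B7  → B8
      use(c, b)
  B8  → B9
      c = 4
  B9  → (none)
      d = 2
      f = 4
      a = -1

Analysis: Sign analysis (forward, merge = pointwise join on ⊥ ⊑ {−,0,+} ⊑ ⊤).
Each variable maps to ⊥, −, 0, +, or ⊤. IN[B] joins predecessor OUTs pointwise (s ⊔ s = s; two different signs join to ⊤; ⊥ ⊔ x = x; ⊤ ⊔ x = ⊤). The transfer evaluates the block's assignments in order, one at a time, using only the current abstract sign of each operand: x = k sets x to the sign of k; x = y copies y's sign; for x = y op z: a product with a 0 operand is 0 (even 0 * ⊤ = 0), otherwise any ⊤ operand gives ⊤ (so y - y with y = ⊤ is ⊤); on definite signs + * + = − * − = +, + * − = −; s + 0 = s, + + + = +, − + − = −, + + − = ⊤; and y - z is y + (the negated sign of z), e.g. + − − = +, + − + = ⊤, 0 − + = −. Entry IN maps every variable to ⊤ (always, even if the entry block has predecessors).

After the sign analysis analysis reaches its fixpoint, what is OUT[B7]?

Answer: {a: ⊤, b: ⊤, c: -, d: ⊤, e: ⊤, f: ⊤}

Derivation:
Fixpoint table:
  B0:   IN=(all ⊤)   OUT=(all ⊤)
  B1:   IN=(all ⊤)   OUT=(all ⊤)
  B2:   IN=(all ⊤)   OUT={c:-; rest ⊤}
  B3:   IN={c:-; rest ⊤}   OUT={c:-; rest ⊤}
  B4:   IN={c:-; rest ⊤}   OUT={c:-; rest ⊤}
  B5:   IN={c:-; rest ⊤}   OUT={c:-; rest ⊤}
  B6:   IN={c:-; rest ⊤}   OUT={c:-; rest ⊤}
  B7:   IN={c:-; rest ⊤}   OUT={c:-; rest ⊤}
  B8:   IN={c:-; rest ⊤}   OUT={c:+; rest ⊤}
  B9:   IN={c:+; rest ⊤}   OUT={a:-, c:+, d:+, f:+; rest ⊤}

Merge at B7: IN[B7] = OUT[B6] = {a: ⊤, b: ⊤, c: -, d: ⊤, e: ⊤, f: ⊤}
Applying B7's transfer function to that IN value gives OUT[B7] (row B7 above).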